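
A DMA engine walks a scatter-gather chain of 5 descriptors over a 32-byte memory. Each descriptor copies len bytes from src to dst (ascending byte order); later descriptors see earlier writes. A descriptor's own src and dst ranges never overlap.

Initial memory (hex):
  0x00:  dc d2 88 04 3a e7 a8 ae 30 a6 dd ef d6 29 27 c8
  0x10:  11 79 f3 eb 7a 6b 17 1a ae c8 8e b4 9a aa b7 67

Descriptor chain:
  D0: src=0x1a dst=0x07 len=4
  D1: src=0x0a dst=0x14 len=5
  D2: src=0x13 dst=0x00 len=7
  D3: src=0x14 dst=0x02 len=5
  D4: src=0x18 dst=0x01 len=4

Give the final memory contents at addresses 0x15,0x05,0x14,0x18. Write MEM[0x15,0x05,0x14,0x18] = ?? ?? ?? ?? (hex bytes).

[0] 0x1a->0x07 len=4 : 8e b4 9a aa
[1] 0x0a->0x14 len=5 : aa ef d6 29 27
[2] 0x13->0x00 len=7 : eb aa ef d6 29 27 c8
[3] 0x14->0x02 len=5 : aa ef d6 29 27
[4] 0x18->0x01 len=4 : 27 c8 8e b4
query mem[0x15]=0xef, mem[0x05]=0x29, mem[0x14]=0xaa, mem[0x18]=0x27

MEM[0x15,0x05,0x14,0x18] = ef 29 aa 27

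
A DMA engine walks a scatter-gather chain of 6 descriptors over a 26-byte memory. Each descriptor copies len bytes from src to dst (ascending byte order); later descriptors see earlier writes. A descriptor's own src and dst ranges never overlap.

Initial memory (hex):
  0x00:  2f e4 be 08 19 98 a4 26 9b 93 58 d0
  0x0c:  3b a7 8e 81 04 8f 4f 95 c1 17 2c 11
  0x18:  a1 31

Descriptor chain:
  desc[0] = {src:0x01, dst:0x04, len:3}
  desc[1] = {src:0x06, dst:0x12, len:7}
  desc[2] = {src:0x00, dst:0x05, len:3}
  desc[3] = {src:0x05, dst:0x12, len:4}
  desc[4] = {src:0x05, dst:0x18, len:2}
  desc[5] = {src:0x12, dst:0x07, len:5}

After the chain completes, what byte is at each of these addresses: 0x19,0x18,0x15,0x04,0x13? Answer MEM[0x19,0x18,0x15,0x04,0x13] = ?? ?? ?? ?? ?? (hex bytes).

MEM[0x19,0x18,0x15,0x04,0x13] = e4 2f 9b e4 e4

D0: mem[0x04..0x06] <- [e4 be 08]
D1: mem[0x12..0x18] <- [08 26 9b 93 58 d0 3b]
D2: mem[0x05..0x07] <- [2f e4 be]
D3: mem[0x12..0x15] <- [2f e4 be 9b]
D4: mem[0x18..0x19] <- [2f e4]
D5: mem[0x07..0x0b] <- [2f e4 be 9b 58]
query mem[0x19]=0xe4, mem[0x18]=0x2f, mem[0x15]=0x9b, mem[0x04]=0xe4, mem[0x13]=0xe4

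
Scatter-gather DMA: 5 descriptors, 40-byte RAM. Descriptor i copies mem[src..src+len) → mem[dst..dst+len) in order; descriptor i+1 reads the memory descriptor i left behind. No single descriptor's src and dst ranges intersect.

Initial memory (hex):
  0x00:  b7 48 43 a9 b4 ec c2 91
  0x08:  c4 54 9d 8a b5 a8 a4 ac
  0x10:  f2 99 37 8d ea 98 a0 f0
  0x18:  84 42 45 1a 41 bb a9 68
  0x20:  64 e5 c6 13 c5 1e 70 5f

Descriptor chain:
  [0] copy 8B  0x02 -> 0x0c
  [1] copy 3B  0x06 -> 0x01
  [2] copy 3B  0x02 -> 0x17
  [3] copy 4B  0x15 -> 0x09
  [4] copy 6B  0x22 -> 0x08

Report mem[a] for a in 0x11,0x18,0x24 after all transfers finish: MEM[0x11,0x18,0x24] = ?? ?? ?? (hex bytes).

MEM[0x11,0x18,0x24] = 91 c4 c5

  after D0: wrote 8B at 0x0c = 43a9b4ecc291c454
  after D1: wrote 3B at 0x01 = c291c4
  after D2: wrote 3B at 0x17 = 91c4b4
  after D3: wrote 4B at 0x09 = 98a091c4
  after D4: wrote 6B at 0x08 = c613c51e705f
query mem[0x11]=0x91, mem[0x18]=0xc4, mem[0x24]=0xc5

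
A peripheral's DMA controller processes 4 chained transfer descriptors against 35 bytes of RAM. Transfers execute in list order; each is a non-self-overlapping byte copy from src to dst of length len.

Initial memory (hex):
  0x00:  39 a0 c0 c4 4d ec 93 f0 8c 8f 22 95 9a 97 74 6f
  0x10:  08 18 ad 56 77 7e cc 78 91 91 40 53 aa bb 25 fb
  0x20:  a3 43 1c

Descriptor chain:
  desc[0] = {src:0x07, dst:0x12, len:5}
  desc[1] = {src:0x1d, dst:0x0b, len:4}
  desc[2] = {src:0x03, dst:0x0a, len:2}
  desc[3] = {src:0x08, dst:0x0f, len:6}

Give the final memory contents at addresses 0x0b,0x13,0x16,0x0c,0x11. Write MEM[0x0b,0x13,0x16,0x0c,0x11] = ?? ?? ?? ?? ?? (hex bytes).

#0 dst[0x12+5] := {0xf0,0x8c,0x8f,0x22,0x95}
#1 dst[0x0b+4] := {0xbb,0x25,0xfb,0xa3}
#2 dst[0x0a+2] := {0xc4,0x4d}
#3 dst[0x0f+6] := {0x8c,0x8f,0xc4,0x4d,0x25,0xfb}
query mem[0x0b]=0x4d, mem[0x13]=0x25, mem[0x16]=0x95, mem[0x0c]=0x25, mem[0x11]=0xc4

MEM[0x0b,0x13,0x16,0x0c,0x11] = 4d 25 95 25 c4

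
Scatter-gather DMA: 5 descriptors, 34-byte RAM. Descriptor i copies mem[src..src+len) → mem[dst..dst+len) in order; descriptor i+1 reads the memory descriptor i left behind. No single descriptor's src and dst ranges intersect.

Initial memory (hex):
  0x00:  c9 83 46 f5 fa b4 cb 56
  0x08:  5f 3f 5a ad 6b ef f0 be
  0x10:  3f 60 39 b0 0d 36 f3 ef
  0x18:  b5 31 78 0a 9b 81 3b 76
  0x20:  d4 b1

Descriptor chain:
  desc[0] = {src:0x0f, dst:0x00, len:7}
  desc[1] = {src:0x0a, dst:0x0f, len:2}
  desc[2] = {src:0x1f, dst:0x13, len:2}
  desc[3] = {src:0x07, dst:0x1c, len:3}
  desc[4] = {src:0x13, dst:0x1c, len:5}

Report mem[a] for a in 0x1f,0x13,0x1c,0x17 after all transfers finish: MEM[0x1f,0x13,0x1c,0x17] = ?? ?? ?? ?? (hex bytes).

MEM[0x1f,0x13,0x1c,0x17] = f3 76 76 ef

D0: mem[0x00..0x06] <- [be 3f 60 39 b0 0d 36]
D1: mem[0x0f..0x10] <- [5a ad]
D2: mem[0x13..0x14] <- [76 d4]
D3: mem[0x1c..0x1e] <- [56 5f 3f]
D4: mem[0x1c..0x20] <- [76 d4 36 f3 ef]
query mem[0x1f]=0xf3, mem[0x13]=0x76, mem[0x1c]=0x76, mem[0x17]=0xef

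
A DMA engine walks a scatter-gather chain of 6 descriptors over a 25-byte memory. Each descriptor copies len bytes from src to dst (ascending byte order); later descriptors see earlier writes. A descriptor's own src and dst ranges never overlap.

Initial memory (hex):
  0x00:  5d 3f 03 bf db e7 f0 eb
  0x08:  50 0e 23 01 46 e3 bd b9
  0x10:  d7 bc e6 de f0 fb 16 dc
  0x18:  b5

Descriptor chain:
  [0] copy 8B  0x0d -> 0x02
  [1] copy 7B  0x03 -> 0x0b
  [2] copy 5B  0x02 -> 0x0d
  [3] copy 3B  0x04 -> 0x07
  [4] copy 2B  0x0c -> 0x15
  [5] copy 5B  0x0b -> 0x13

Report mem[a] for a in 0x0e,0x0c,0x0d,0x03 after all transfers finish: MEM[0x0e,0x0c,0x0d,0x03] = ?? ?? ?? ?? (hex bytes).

#0 dst[0x02+8] := {0xe3,0xbd,0xb9,0xd7,0xbc,0xe6,0xde,0xf0}
#1 dst[0x0b+7] := {0xbd,0xb9,0xd7,0xbc,0xe6,0xde,0xf0}
#2 dst[0x0d+5] := {0xe3,0xbd,0xb9,0xd7,0xbc}
#3 dst[0x07+3] := {0xb9,0xd7,0xbc}
#4 dst[0x15+2] := {0xb9,0xe3}
#5 dst[0x13+5] := {0xbd,0xb9,0xe3,0xbd,0xb9}
query mem[0x0e]=0xbd, mem[0x0c]=0xb9, mem[0x0d]=0xe3, mem[0x03]=0xbd

MEM[0x0e,0x0c,0x0d,0x03] = bd b9 e3 bd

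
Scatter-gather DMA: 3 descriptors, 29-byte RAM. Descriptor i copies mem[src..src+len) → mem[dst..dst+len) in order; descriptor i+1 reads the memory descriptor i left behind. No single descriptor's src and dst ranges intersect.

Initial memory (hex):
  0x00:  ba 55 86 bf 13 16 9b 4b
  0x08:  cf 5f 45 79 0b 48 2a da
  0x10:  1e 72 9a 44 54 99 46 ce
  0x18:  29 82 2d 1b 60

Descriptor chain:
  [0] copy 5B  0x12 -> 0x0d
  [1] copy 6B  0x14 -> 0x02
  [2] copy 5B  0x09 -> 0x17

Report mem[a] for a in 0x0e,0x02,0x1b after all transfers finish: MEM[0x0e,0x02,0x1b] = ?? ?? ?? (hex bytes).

MEM[0x0e,0x02,0x1b] = 44 54 9a

#0 dst[0x0d+5] := {0x9a,0x44,0x54,0x99,0x46}
#1 dst[0x02+6] := {0x54,0x99,0x46,0xce,0x29,0x82}
#2 dst[0x17+5] := {0x5f,0x45,0x79,0x0b,0x9a}
query mem[0x0e]=0x44, mem[0x02]=0x54, mem[0x1b]=0x9a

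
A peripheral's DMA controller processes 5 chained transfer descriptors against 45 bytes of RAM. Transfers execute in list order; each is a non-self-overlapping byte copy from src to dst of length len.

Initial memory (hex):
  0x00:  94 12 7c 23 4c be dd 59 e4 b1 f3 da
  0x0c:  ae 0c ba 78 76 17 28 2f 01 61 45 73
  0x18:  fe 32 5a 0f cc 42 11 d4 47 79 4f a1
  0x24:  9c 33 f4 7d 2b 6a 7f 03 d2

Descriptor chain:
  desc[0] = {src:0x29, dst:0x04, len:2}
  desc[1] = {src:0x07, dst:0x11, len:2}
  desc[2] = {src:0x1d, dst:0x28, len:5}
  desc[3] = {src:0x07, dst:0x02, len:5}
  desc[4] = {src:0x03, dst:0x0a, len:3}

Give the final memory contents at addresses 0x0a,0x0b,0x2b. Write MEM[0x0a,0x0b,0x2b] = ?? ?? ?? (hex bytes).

MEM[0x0a,0x0b,0x2b] = e4 b1 47

  after D0: wrote 2B at 0x04 = 6a7f
  after D1: wrote 2B at 0x11 = 59e4
  after D2: wrote 5B at 0x28 = 4211d44779
  after D3: wrote 5B at 0x02 = 59e4b1f3da
  after D4: wrote 3B at 0x0a = e4b1f3
query mem[0x0a]=0xe4, mem[0x0b]=0xb1, mem[0x2b]=0x47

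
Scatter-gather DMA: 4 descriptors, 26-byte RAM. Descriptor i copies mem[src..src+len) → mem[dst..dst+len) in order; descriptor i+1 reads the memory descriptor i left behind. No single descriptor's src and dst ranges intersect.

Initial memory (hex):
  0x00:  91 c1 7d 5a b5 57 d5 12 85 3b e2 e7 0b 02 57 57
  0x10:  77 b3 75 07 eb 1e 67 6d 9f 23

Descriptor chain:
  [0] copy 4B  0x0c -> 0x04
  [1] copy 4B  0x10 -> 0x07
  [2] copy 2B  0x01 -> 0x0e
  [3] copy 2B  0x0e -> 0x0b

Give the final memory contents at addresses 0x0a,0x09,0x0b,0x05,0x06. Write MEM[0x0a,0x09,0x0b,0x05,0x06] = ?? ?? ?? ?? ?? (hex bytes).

[0] 0x0c->0x04 len=4 : 0b 02 57 57
[1] 0x10->0x07 len=4 : 77 b3 75 07
[2] 0x01->0x0e len=2 : c1 7d
[3] 0x0e->0x0b len=2 : c1 7d
query mem[0x0a]=0x07, mem[0x09]=0x75, mem[0x0b]=0xc1, mem[0x05]=0x02, mem[0x06]=0x57

MEM[0x0a,0x09,0x0b,0x05,0x06] = 07 75 c1 02 57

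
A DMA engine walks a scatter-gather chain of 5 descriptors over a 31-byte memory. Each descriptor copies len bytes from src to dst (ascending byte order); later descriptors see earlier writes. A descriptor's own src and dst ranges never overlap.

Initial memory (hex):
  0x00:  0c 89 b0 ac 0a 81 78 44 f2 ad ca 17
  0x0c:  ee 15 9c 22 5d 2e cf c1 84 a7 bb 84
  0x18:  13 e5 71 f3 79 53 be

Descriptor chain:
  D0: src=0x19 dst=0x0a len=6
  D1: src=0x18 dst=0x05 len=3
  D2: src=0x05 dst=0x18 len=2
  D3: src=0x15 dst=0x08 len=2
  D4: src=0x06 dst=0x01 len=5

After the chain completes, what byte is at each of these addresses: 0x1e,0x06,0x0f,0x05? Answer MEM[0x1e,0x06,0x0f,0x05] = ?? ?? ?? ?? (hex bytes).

#0 dst[0x0a+6] := {0xe5,0x71,0xf3,0x79,0x53,0xbe}
#1 dst[0x05+3] := {0x13,0xe5,0x71}
#2 dst[0x18+2] := {0x13,0xe5}
#3 dst[0x08+2] := {0xa7,0xbb}
#4 dst[0x01+5] := {0xe5,0x71,0xa7,0xbb,0xe5}
query mem[0x1e]=0xbe, mem[0x06]=0xe5, mem[0x0f]=0xbe, mem[0x05]=0xe5

MEM[0x1e,0x06,0x0f,0x05] = be e5 be e5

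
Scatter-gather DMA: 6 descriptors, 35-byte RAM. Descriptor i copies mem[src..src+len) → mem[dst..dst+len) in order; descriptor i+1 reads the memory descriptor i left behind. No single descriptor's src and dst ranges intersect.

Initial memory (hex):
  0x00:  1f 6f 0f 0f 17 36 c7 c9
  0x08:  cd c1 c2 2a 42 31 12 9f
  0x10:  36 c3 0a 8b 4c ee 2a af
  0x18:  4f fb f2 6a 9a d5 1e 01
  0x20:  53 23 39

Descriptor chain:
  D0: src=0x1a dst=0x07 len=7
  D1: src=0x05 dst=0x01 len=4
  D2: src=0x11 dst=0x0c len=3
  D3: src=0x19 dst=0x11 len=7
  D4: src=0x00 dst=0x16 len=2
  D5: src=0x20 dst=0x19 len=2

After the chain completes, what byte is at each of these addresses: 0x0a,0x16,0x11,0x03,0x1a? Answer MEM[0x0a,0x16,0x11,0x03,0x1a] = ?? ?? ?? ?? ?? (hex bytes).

  after D0: wrote 7B at 0x07 = f26a9ad51e0153
  after D1: wrote 4B at 0x01 = 36c7f26a
  after D2: wrote 3B at 0x0c = c30a8b
  after D3: wrote 7B at 0x11 = fbf26a9ad51e01
  after D4: wrote 2B at 0x16 = 1f36
  after D5: wrote 2B at 0x19 = 5323
query mem[0x0a]=0xd5, mem[0x16]=0x1f, mem[0x11]=0xfb, mem[0x03]=0xf2, mem[0x1a]=0x23

MEM[0x0a,0x16,0x11,0x03,0x1a] = d5 1f fb f2 23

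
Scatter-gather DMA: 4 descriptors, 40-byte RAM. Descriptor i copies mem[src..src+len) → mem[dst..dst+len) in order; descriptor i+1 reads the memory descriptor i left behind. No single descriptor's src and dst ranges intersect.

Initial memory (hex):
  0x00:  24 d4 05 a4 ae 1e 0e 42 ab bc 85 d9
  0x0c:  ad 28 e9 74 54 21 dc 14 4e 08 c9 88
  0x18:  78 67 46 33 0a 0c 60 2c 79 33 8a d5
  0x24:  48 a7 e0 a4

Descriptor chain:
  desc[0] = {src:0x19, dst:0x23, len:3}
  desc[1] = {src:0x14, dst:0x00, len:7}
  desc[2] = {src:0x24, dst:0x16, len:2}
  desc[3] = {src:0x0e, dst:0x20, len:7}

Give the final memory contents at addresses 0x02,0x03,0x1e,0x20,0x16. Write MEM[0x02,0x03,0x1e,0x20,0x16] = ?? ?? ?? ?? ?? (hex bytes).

#0 dst[0x23+3] := {0x67,0x46,0x33}
#1 dst[0x00+7] := {0x4e,0x08,0xc9,0x88,0x78,0x67,0x46}
#2 dst[0x16+2] := {0x46,0x33}
#3 dst[0x20+7] := {0xe9,0x74,0x54,0x21,0xdc,0x14,0x4e}
query mem[0x02]=0xc9, mem[0x03]=0x88, mem[0x1e]=0x60, mem[0x20]=0xe9, mem[0x16]=0x46

MEM[0x02,0x03,0x1e,0x20,0x16] = c9 88 60 e9 46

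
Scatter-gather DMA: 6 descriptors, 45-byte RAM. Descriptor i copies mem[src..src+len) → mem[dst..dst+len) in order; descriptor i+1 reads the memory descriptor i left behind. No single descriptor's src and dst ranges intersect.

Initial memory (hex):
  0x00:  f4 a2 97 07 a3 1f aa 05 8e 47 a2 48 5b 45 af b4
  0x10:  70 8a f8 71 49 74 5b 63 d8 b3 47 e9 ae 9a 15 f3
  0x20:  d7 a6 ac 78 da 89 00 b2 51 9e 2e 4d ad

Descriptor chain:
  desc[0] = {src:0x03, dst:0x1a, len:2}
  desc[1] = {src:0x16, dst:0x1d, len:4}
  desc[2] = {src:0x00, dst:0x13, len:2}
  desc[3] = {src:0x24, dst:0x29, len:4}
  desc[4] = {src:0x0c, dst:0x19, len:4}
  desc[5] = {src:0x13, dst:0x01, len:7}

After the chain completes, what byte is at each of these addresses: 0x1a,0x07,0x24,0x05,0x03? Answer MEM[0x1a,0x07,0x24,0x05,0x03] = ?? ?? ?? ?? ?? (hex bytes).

#0 dst[0x1a+2] := {0x07,0xa3}
#1 dst[0x1d+4] := {0x5b,0x63,0xd8,0xb3}
#2 dst[0x13+2] := {0xf4,0xa2}
#3 dst[0x29+4] := {0xda,0x89,0x00,0xb2}
#4 dst[0x19+4] := {0x5b,0x45,0xaf,0xb4}
#5 dst[0x01+7] := {0xf4,0xa2,0x74,0x5b,0x63,0xd8,0x5b}
query mem[0x1a]=0x45, mem[0x07]=0x5b, mem[0x24]=0xda, mem[0x05]=0x63, mem[0x03]=0x74

MEM[0x1a,0x07,0x24,0x05,0x03] = 45 5b da 63 74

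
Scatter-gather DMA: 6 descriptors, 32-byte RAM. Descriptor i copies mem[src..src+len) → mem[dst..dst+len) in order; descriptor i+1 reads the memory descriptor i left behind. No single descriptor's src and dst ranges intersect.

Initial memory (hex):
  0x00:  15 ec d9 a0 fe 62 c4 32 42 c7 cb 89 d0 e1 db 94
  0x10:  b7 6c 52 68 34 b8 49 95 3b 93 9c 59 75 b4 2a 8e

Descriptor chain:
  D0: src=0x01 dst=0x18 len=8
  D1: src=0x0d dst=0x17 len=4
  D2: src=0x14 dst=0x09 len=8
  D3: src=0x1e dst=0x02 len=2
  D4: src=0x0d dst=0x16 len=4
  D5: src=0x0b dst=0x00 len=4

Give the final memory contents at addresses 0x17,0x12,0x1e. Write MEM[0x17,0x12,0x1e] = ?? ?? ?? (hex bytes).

MEM[0x17,0x12,0x1e] = 94 52 32

D0: mem[0x18..0x1f] <- [ec d9 a0 fe 62 c4 32 42]
D1: mem[0x17..0x1a] <- [e1 db 94 b7]
D2: mem[0x09..0x10] <- [34 b8 49 e1 db 94 b7 fe]
D3: mem[0x02..0x03] <- [32 42]
D4: mem[0x16..0x19] <- [db 94 b7 fe]
D5: mem[0x00..0x03] <- [49 e1 db 94]
query mem[0x17]=0x94, mem[0x12]=0x52, mem[0x1e]=0x32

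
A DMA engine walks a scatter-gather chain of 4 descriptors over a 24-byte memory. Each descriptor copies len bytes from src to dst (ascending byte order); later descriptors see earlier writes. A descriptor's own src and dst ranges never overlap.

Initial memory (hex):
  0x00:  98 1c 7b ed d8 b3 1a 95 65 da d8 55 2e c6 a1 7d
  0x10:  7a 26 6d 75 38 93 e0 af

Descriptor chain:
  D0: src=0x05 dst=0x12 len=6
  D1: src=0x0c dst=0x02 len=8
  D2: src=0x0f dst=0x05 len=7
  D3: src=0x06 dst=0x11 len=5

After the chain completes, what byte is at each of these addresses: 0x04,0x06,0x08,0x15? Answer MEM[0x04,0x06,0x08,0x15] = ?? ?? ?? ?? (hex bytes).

MEM[0x04,0x06,0x08,0x15] = a1 7a b3 95

D0: mem[0x12..0x17] <- [b3 1a 95 65 da d8]
D1: mem[0x02..0x09] <- [2e c6 a1 7d 7a 26 b3 1a]
D2: mem[0x05..0x0b] <- [7d 7a 26 b3 1a 95 65]
D3: mem[0x11..0x15] <- [7a 26 b3 1a 95]
query mem[0x04]=0xa1, mem[0x06]=0x7a, mem[0x08]=0xb3, mem[0x15]=0x95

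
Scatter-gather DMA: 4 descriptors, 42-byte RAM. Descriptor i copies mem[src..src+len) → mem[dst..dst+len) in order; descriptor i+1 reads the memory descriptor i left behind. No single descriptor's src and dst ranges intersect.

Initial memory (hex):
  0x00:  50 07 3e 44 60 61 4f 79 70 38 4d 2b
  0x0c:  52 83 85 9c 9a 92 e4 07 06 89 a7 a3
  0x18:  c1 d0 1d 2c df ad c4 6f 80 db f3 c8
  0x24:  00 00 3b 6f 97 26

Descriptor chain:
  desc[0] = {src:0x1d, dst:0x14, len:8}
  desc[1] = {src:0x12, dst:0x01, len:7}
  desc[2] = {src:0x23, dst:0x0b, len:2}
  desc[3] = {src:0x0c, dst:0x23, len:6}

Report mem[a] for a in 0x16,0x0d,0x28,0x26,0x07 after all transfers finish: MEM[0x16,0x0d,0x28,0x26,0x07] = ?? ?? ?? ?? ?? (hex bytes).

MEM[0x16,0x0d,0x28,0x26,0x07] = 6f 83 92 9c db

D0: mem[0x14..0x1b] <- [ad c4 6f 80 db f3 c8 00]
D1: mem[0x01..0x07] <- [e4 07 ad c4 6f 80 db]
D2: mem[0x0b..0x0c] <- [c8 00]
D3: mem[0x23..0x28] <- [00 83 85 9c 9a 92]
query mem[0x16]=0x6f, mem[0x0d]=0x83, mem[0x28]=0x92, mem[0x26]=0x9c, mem[0x07]=0xdb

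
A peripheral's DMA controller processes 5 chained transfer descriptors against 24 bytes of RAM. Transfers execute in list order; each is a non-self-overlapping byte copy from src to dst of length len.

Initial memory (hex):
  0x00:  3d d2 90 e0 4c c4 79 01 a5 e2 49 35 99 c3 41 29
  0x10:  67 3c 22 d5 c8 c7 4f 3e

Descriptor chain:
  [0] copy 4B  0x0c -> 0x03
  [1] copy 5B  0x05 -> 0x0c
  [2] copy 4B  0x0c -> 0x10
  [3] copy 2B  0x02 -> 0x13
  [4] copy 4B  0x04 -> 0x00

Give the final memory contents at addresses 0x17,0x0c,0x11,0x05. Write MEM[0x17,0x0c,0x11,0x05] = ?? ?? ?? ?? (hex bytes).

#0 dst[0x03+4] := {0x99,0xc3,0x41,0x29}
#1 dst[0x0c+5] := {0x41,0x29,0x01,0xa5,0xe2}
#2 dst[0x10+4] := {0x41,0x29,0x01,0xa5}
#3 dst[0x13+2] := {0x90,0x99}
#4 dst[0x00+4] := {0xc3,0x41,0x29,0x01}
query mem[0x17]=0x3e, mem[0x0c]=0x41, mem[0x11]=0x29, mem[0x05]=0x41

MEM[0x17,0x0c,0x11,0x05] = 3e 41 29 41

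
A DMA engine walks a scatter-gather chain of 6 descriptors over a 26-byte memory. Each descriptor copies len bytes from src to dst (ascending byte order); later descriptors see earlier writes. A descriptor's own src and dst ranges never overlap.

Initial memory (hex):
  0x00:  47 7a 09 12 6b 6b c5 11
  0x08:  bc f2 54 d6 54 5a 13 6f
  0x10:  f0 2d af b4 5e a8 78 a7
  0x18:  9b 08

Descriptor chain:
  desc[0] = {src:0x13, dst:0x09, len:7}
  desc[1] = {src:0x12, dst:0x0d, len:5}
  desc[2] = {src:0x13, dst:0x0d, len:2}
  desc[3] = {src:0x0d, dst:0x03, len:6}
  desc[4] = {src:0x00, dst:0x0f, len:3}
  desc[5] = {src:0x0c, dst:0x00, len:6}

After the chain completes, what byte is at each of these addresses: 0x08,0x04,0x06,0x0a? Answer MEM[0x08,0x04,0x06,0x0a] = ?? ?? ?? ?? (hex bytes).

MEM[0x08,0x04,0x06,0x0a] = af 7a a8 5e

  after D0: wrote 7B at 0x09 = b45ea878a79b08
  after D1: wrote 5B at 0x0d = afb45ea878
  after D2: wrote 2B at 0x0d = b45e
  after D3: wrote 6B at 0x03 = b45e5ea878af
  after D4: wrote 3B at 0x0f = 477a09
  after D5: wrote 6B at 0x00 = 78b45e477a09
query mem[0x08]=0xaf, mem[0x04]=0x7a, mem[0x06]=0xa8, mem[0x0a]=0x5e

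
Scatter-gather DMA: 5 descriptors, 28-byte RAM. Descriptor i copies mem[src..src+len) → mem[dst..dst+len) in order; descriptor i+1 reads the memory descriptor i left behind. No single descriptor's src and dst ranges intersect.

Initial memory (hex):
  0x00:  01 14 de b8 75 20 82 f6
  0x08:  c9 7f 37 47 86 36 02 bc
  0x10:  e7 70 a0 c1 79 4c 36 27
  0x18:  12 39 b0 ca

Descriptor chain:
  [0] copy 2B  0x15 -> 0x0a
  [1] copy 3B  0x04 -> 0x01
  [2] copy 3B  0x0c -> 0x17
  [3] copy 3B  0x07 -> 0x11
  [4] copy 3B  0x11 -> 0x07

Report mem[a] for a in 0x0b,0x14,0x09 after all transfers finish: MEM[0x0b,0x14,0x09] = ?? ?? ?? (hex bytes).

MEM[0x0b,0x14,0x09] = 36 79 7f

D0: mem[0x0a..0x0b] <- [4c 36]
D1: mem[0x01..0x03] <- [75 20 82]
D2: mem[0x17..0x19] <- [86 36 02]
D3: mem[0x11..0x13] <- [f6 c9 7f]
D4: mem[0x07..0x09] <- [f6 c9 7f]
query mem[0x0b]=0x36, mem[0x14]=0x79, mem[0x09]=0x7f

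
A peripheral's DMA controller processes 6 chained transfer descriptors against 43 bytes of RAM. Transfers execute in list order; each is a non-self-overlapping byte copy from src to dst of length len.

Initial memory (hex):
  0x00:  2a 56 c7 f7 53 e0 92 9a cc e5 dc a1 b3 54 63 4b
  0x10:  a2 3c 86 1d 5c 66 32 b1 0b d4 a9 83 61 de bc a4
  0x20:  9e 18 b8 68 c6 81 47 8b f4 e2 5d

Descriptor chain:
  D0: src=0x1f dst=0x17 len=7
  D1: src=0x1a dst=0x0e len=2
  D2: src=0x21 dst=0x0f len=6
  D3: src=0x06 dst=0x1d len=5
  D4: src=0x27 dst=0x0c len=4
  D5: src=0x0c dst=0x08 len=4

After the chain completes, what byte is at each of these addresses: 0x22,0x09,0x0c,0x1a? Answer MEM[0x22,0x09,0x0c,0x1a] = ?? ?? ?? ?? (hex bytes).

MEM[0x22,0x09,0x0c,0x1a] = b8 f4 8b b8

  after D0: wrote 7B at 0x17 = a49e18b868c681
  after D1: wrote 2B at 0x0e = b868
  after D2: wrote 6B at 0x0f = 18b868c68147
  after D3: wrote 5B at 0x1d = 929acce5dc
  after D4: wrote 4B at 0x0c = 8bf4e25d
  after D5: wrote 4B at 0x08 = 8bf4e25d
query mem[0x22]=0xb8, mem[0x09]=0xf4, mem[0x0c]=0x8b, mem[0x1a]=0xb8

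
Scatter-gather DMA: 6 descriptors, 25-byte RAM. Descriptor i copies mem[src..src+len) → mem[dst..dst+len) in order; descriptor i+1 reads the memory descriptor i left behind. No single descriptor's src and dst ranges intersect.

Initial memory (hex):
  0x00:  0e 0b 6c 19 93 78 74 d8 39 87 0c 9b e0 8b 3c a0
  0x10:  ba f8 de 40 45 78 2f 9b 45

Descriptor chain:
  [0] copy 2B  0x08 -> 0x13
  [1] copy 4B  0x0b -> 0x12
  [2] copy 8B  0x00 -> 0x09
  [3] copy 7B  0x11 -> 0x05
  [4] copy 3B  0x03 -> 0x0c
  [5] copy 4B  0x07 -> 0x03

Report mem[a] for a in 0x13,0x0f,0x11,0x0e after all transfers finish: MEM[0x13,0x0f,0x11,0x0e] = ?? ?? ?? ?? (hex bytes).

MEM[0x13,0x0f,0x11,0x0e] = e0 74 f8 f8

D0: mem[0x13..0x14] <- [39 87]
D1: mem[0x12..0x15] <- [9b e0 8b 3c]
D2: mem[0x09..0x10] <- [0e 0b 6c 19 93 78 74 d8]
D3: mem[0x05..0x0b] <- [f8 9b e0 8b 3c 2f 9b]
D4: mem[0x0c..0x0e] <- [19 93 f8]
D5: mem[0x03..0x06] <- [e0 8b 3c 2f]
query mem[0x13]=0xe0, mem[0x0f]=0x74, mem[0x11]=0xf8, mem[0x0e]=0xf8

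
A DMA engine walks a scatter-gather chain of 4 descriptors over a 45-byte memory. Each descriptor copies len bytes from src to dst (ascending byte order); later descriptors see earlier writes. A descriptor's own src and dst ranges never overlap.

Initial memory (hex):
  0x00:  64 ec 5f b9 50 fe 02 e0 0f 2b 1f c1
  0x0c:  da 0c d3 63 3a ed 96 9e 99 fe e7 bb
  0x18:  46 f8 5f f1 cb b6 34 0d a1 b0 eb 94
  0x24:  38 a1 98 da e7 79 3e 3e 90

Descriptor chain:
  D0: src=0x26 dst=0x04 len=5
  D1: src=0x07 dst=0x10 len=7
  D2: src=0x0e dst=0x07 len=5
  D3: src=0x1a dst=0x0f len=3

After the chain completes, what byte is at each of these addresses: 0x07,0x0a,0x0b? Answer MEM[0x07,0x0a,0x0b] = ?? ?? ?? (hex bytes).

  after D0: wrote 5B at 0x04 = 98dae7793e
  after D1: wrote 7B at 0x10 = 793e2b1fc1da0c
  after D2: wrote 5B at 0x07 = d363793e2b
  after D3: wrote 3B at 0x0f = 5ff1cb
query mem[0x07]=0xd3, mem[0x0a]=0x3e, mem[0x0b]=0x2b

MEM[0x07,0x0a,0x0b] = d3 3e 2b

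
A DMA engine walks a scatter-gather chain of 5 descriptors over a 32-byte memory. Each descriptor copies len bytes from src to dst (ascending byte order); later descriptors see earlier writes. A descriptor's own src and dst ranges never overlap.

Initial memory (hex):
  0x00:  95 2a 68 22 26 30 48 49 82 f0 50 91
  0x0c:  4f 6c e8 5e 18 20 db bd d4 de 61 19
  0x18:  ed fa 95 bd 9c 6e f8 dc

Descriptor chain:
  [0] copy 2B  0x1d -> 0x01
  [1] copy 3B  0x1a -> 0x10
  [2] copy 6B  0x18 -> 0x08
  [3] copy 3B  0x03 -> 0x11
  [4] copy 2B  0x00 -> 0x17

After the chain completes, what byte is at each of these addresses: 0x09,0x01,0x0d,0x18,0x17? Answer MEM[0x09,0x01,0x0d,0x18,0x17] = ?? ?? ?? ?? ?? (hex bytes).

D0: mem[0x01..0x02] <- [6e f8]
D1: mem[0x10..0x12] <- [95 bd 9c]
D2: mem[0x08..0x0d] <- [ed fa 95 bd 9c 6e]
D3: mem[0x11..0x13] <- [22 26 30]
D4: mem[0x17..0x18] <- [95 6e]
query mem[0x09]=0xfa, mem[0x01]=0x6e, mem[0x0d]=0x6e, mem[0x18]=0x6e, mem[0x17]=0x95

MEM[0x09,0x01,0x0d,0x18,0x17] = fa 6e 6e 6e 95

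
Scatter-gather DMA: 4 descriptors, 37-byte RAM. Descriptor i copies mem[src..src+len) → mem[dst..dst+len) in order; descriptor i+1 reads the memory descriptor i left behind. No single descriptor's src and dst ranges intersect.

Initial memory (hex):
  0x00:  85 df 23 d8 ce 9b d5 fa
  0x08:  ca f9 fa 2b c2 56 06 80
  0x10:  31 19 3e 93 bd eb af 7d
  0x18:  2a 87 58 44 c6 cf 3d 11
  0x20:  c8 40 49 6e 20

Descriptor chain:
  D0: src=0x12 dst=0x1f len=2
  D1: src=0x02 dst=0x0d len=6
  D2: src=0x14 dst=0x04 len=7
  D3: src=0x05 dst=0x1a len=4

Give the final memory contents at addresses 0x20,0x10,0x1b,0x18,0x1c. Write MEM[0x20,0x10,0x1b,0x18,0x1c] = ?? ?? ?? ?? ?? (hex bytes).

MEM[0x20,0x10,0x1b,0x18,0x1c] = 93 9b af 2a 7d

D0: mem[0x1f..0x20] <- [3e 93]
D1: mem[0x0d..0x12] <- [23 d8 ce 9b d5 fa]
D2: mem[0x04..0x0a] <- [bd eb af 7d 2a 87 58]
D3: mem[0x1a..0x1d] <- [eb af 7d 2a]
query mem[0x20]=0x93, mem[0x10]=0x9b, mem[0x1b]=0xaf, mem[0x18]=0x2a, mem[0x1c]=0x7d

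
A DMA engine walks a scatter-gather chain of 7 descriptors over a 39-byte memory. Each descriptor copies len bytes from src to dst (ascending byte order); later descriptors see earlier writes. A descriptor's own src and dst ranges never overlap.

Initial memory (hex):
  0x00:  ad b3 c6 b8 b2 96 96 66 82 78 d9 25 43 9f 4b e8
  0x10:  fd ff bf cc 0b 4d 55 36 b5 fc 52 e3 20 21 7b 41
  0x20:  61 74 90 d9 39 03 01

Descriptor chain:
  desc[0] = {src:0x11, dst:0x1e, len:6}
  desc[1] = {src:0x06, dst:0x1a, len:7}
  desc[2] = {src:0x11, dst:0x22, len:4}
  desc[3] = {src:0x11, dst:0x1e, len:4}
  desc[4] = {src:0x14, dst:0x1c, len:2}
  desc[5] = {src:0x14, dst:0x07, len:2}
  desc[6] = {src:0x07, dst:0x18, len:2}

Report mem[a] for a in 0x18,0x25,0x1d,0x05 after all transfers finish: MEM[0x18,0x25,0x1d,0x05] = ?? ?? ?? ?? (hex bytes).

MEM[0x18,0x25,0x1d,0x05] = 0b 0b 4d 96

D0: mem[0x1e..0x23] <- [ff bf cc 0b 4d 55]
D1: mem[0x1a..0x20] <- [96 66 82 78 d9 25 43]
D2: mem[0x22..0x25] <- [ff bf cc 0b]
D3: mem[0x1e..0x21] <- [ff bf cc 0b]
D4: mem[0x1c..0x1d] <- [0b 4d]
D5: mem[0x07..0x08] <- [0b 4d]
D6: mem[0x18..0x19] <- [0b 4d]
query mem[0x18]=0x0b, mem[0x25]=0x0b, mem[0x1d]=0x4d, mem[0x05]=0x96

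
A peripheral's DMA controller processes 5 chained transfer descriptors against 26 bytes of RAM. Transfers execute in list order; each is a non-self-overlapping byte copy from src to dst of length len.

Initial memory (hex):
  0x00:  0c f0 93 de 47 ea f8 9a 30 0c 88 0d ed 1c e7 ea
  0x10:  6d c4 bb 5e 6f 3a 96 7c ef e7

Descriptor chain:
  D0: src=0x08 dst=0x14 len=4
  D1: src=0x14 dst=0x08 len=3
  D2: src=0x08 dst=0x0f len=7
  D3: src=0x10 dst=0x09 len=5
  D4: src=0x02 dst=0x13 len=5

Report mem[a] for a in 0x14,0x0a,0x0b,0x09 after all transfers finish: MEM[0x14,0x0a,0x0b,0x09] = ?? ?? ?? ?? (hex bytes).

MEM[0x14,0x0a,0x0b,0x09] = de 88 0d 0c

#0 dst[0x14+4] := {0x30,0x0c,0x88,0x0d}
#1 dst[0x08+3] := {0x30,0x0c,0x88}
#2 dst[0x0f+7] := {0x30,0x0c,0x88,0x0d,0xed,0x1c,0xe7}
#3 dst[0x09+5] := {0x0c,0x88,0x0d,0xed,0x1c}
#4 dst[0x13+5] := {0x93,0xde,0x47,0xea,0xf8}
query mem[0x14]=0xde, mem[0x0a]=0x88, mem[0x0b]=0x0d, mem[0x09]=0x0c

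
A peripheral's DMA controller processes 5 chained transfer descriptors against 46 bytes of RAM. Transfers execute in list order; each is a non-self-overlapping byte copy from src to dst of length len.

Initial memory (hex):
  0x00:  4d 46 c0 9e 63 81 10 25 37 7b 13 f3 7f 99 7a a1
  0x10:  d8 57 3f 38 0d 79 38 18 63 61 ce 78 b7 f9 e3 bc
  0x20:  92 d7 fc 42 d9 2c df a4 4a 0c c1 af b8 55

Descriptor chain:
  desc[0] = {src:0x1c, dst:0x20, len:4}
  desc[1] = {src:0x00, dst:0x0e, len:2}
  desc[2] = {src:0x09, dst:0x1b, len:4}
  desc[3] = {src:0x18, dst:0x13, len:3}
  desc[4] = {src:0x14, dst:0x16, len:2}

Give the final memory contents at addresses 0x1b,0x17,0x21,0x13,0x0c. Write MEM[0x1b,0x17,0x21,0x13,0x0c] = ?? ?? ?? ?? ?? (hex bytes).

[0] 0x1c->0x20 len=4 : b7 f9 e3 bc
[1] 0x00->0x0e len=2 : 4d 46
[2] 0x09->0x1b len=4 : 7b 13 f3 7f
[3] 0x18->0x13 len=3 : 63 61 ce
[4] 0x14->0x16 len=2 : 61 ce
query mem[0x1b]=0x7b, mem[0x17]=0xce, mem[0x21]=0xf9, mem[0x13]=0x63, mem[0x0c]=0x7f

MEM[0x1b,0x17,0x21,0x13,0x0c] = 7b ce f9 63 7f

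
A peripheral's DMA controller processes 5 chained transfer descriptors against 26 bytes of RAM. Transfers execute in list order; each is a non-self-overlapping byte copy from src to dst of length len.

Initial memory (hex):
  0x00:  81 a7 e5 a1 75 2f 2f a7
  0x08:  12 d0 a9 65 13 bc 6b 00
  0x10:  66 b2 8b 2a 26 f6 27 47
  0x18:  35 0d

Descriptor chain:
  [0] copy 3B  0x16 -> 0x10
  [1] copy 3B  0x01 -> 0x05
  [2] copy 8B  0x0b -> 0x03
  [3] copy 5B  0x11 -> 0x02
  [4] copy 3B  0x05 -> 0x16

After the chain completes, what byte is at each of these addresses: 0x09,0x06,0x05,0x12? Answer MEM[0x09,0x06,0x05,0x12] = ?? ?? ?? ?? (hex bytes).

  after D0: wrote 3B at 0x10 = 274735
  after D1: wrote 3B at 0x05 = a7e5a1
  after D2: wrote 8B at 0x03 = 6513bc6b00274735
  after D3: wrote 5B at 0x02 = 47352a26f6
  after D4: wrote 3B at 0x16 = 26f600
query mem[0x09]=0x47, mem[0x06]=0xf6, mem[0x05]=0x26, mem[0x12]=0x35

MEM[0x09,0x06,0x05,0x12] = 47 f6 26 35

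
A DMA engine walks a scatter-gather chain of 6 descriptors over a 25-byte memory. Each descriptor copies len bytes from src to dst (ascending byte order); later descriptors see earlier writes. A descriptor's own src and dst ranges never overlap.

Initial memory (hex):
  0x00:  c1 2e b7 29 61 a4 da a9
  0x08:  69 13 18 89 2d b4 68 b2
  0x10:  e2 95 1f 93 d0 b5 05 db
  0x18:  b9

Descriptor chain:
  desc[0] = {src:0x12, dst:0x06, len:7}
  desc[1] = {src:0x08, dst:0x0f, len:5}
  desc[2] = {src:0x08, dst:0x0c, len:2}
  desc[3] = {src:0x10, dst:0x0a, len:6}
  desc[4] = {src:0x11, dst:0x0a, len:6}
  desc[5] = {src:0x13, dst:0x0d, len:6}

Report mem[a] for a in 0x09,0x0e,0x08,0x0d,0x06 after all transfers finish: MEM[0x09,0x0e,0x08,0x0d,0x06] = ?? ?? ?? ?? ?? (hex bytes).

#0 dst[0x06+7] := {0x1f,0x93,0xd0,0xb5,0x05,0xdb,0xb9}
#1 dst[0x0f+5] := {0xd0,0xb5,0x05,0xdb,0xb9}
#2 dst[0x0c+2] := {0xd0,0xb5}
#3 dst[0x0a+6] := {0xb5,0x05,0xdb,0xb9,0xd0,0xb5}
#4 dst[0x0a+6] := {0x05,0xdb,0xb9,0xd0,0xb5,0x05}
#5 dst[0x0d+6] := {0xb9,0xd0,0xb5,0x05,0xdb,0xb9}
query mem[0x09]=0xb5, mem[0x0e]=0xd0, mem[0x08]=0xd0, mem[0x0d]=0xb9, mem[0x06]=0x1f

MEM[0x09,0x0e,0x08,0x0d,0x06] = b5 d0 d0 b9 1f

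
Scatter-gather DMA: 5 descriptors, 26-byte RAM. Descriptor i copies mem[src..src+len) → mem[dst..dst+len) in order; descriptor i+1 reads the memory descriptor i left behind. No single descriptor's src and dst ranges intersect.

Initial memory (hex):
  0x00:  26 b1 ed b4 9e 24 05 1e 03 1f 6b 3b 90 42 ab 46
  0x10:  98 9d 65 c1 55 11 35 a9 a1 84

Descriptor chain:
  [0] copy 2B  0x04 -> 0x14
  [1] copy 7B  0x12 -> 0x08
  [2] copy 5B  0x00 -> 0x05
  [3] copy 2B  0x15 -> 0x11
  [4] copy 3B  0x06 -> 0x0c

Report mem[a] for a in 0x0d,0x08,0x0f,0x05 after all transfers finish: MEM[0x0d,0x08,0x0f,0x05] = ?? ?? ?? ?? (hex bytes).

D0: mem[0x14..0x15] <- [9e 24]
D1: mem[0x08..0x0e] <- [65 c1 9e 24 35 a9 a1]
D2: mem[0x05..0x09] <- [26 b1 ed b4 9e]
D3: mem[0x11..0x12] <- [24 35]
D4: mem[0x0c..0x0e] <- [b1 ed b4]
query mem[0x0d]=0xed, mem[0x08]=0xb4, mem[0x0f]=0x46, mem[0x05]=0x26

MEM[0x0d,0x08,0x0f,0x05] = ed b4 46 26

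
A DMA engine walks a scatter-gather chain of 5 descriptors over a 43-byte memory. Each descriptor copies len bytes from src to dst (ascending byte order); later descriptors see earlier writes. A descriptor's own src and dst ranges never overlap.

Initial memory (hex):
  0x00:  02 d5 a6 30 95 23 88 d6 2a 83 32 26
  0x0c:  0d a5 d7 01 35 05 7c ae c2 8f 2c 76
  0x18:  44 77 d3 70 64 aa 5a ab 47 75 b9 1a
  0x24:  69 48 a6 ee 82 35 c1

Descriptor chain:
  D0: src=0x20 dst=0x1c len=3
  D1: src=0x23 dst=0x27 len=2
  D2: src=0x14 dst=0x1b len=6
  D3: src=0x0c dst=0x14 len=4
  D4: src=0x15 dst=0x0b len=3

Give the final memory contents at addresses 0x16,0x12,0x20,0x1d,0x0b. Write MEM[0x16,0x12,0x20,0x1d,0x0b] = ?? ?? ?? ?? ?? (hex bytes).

  after D0: wrote 3B at 0x1c = 4775b9
  after D1: wrote 2B at 0x27 = 1a69
  after D2: wrote 6B at 0x1b = c28f2c764477
  after D3: wrote 4B at 0x14 = 0da5d701
  after D4: wrote 3B at 0x0b = a5d701
query mem[0x16]=0xd7, mem[0x12]=0x7c, mem[0x20]=0x77, mem[0x1d]=0x2c, mem[0x0b]=0xa5

MEM[0x16,0x12,0x20,0x1d,0x0b] = d7 7c 77 2c a5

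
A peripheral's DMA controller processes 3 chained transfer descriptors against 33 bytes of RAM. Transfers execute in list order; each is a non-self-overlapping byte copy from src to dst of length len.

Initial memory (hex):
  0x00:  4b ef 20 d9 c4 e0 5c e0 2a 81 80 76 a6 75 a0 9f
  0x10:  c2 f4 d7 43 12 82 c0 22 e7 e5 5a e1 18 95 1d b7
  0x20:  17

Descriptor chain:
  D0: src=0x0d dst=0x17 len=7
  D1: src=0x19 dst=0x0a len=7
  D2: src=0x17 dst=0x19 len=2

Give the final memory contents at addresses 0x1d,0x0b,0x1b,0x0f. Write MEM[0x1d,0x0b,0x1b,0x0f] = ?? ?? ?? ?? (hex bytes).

MEM[0x1d,0x0b,0x1b,0x0f] = 43 c2 f4 1d

  after D0: wrote 7B at 0x17 = 75a09fc2f4d743
  after D1: wrote 7B at 0x0a = 9fc2f4d7431db7
  after D2: wrote 2B at 0x19 = 75a0
query mem[0x1d]=0x43, mem[0x0b]=0xc2, mem[0x1b]=0xf4, mem[0x0f]=0x1d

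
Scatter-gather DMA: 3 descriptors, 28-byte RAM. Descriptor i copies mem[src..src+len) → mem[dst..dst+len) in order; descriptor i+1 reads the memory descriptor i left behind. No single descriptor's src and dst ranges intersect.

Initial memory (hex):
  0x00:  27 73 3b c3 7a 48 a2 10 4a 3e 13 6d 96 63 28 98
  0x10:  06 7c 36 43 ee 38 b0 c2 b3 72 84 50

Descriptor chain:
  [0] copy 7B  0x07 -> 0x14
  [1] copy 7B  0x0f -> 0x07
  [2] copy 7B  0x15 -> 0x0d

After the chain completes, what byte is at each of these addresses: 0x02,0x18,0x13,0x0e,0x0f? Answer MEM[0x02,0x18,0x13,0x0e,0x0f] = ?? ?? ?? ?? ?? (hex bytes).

D0: mem[0x14..0x1a] <- [10 4a 3e 13 6d 96 63]
D1: mem[0x07..0x0d] <- [98 06 7c 36 43 10 4a]
D2: mem[0x0d..0x13] <- [4a 3e 13 6d 96 63 50]
query mem[0x02]=0x3b, mem[0x18]=0x6d, mem[0x13]=0x50, mem[0x0e]=0x3e, mem[0x0f]=0x13

MEM[0x02,0x18,0x13,0x0e,0x0f] = 3b 6d 50 3e 13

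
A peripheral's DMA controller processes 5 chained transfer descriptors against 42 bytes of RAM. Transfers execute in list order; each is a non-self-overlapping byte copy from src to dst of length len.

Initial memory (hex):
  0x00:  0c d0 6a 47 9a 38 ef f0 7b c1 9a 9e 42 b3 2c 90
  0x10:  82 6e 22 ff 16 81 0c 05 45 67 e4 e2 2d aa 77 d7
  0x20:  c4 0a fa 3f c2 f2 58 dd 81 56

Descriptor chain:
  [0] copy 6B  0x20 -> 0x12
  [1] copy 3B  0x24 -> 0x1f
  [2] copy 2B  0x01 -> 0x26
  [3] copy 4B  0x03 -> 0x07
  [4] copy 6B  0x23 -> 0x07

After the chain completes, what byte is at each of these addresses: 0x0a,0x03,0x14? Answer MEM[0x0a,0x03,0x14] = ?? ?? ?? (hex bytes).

D0: mem[0x12..0x17] <- [c4 0a fa 3f c2 f2]
D1: mem[0x1f..0x21] <- [c2 f2 58]
D2: mem[0x26..0x27] <- [d0 6a]
D3: mem[0x07..0x0a] <- [47 9a 38 ef]
D4: mem[0x07..0x0c] <- [3f c2 f2 d0 6a 81]
query mem[0x0a]=0xd0, mem[0x03]=0x47, mem[0x14]=0xfa

MEM[0x0a,0x03,0x14] = d0 47 fa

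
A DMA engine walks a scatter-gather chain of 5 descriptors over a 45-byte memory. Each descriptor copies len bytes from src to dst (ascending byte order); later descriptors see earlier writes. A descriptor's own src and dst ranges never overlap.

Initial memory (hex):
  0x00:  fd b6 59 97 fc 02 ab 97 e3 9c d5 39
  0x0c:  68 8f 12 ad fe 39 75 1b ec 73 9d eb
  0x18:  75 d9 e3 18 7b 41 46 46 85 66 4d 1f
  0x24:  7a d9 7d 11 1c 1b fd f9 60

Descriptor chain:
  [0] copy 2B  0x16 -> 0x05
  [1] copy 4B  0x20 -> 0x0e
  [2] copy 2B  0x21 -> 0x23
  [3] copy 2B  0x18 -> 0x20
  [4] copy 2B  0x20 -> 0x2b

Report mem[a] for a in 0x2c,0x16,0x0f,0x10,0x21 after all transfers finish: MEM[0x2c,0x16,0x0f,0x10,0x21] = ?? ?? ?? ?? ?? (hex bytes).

MEM[0x2c,0x16,0x0f,0x10,0x21] = d9 9d 66 4d d9

[0] 0x16->0x05 len=2 : 9d eb
[1] 0x20->0x0e len=4 : 85 66 4d 1f
[2] 0x21->0x23 len=2 : 66 4d
[3] 0x18->0x20 len=2 : 75 d9
[4] 0x20->0x2b len=2 : 75 d9
query mem[0x2c]=0xd9, mem[0x16]=0x9d, mem[0x0f]=0x66, mem[0x10]=0x4d, mem[0x21]=0xd9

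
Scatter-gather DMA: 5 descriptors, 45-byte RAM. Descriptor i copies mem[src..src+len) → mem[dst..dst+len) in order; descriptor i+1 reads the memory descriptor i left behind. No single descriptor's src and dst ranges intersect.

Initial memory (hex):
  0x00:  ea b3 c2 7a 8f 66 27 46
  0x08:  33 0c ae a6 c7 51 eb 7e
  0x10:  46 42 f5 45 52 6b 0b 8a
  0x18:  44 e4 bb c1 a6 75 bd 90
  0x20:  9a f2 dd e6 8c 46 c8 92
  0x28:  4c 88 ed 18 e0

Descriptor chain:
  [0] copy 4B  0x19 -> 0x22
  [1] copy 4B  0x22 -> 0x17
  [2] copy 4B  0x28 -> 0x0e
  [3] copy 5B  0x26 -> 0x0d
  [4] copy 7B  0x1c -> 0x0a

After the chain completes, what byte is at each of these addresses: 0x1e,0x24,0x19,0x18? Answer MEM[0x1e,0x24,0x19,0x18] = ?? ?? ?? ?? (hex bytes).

MEM[0x1e,0x24,0x19,0x18] = bd c1 c1 bb

[0] 0x19->0x22 len=4 : e4 bb c1 a6
[1] 0x22->0x17 len=4 : e4 bb c1 a6
[2] 0x28->0x0e len=4 : 4c 88 ed 18
[3] 0x26->0x0d len=5 : c8 92 4c 88 ed
[4] 0x1c->0x0a len=7 : a6 75 bd 90 9a f2 e4
query mem[0x1e]=0xbd, mem[0x24]=0xc1, mem[0x19]=0xc1, mem[0x18]=0xbb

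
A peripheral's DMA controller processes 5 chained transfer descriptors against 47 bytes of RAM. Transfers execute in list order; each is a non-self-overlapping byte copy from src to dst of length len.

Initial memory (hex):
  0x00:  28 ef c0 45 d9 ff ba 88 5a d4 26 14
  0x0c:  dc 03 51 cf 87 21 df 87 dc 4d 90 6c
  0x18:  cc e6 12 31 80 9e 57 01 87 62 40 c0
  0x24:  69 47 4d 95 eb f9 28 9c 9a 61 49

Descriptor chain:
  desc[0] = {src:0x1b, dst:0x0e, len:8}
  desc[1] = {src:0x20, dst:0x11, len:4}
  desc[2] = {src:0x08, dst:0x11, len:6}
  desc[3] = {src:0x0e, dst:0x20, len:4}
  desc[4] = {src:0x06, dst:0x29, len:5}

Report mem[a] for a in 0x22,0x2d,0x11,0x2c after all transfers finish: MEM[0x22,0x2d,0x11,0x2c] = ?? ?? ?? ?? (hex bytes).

MEM[0x22,0x2d,0x11,0x2c] = 9e 26 5a d4

[0] 0x1b->0x0e len=8 : 31 80 9e 57 01 87 62 40
[1] 0x20->0x11 len=4 : 87 62 40 c0
[2] 0x08->0x11 len=6 : 5a d4 26 14 dc 03
[3] 0x0e->0x20 len=4 : 31 80 9e 5a
[4] 0x06->0x29 len=5 : ba 88 5a d4 26
query mem[0x22]=0x9e, mem[0x2d]=0x26, mem[0x11]=0x5a, mem[0x2c]=0xd4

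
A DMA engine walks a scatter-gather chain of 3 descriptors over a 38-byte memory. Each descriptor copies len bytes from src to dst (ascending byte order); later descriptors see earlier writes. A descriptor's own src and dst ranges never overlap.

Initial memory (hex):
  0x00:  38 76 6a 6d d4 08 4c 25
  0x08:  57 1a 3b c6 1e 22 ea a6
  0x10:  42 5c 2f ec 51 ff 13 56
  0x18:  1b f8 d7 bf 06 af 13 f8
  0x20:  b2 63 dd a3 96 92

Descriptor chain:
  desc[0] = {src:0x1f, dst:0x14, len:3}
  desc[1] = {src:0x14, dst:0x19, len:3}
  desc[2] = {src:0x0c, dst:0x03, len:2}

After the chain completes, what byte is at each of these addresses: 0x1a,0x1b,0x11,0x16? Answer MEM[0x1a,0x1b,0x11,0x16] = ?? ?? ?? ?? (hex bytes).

#0 dst[0x14+3] := {0xf8,0xb2,0x63}
#1 dst[0x19+3] := {0xf8,0xb2,0x63}
#2 dst[0x03+2] := {0x1e,0x22}
query mem[0x1a]=0xb2, mem[0x1b]=0x63, mem[0x11]=0x5c, mem[0x16]=0x63

MEM[0x1a,0x1b,0x11,0x16] = b2 63 5c 63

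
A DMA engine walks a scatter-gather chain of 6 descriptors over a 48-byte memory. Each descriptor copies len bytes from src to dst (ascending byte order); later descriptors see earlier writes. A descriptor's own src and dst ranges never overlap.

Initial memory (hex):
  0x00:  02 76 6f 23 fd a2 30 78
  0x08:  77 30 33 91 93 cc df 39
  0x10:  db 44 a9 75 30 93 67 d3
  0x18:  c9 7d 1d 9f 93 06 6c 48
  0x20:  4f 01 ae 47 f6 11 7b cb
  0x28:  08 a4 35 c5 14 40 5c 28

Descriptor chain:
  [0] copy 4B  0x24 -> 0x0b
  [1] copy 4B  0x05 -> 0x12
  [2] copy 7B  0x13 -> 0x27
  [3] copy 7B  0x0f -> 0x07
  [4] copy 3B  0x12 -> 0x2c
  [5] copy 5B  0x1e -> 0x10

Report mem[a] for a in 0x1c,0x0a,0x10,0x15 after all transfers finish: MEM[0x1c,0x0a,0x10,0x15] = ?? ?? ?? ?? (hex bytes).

[0] 0x24->0x0b len=4 : f6 11 7b cb
[1] 0x05->0x12 len=4 : a2 30 78 77
[2] 0x13->0x27 len=7 : 30 78 77 67 d3 c9 7d
[3] 0x0f->0x07 len=7 : 39 db 44 a2 30 78 77
[4] 0x12->0x2c len=3 : a2 30 78
[5] 0x1e->0x10 len=5 : 6c 48 4f 01 ae
query mem[0x1c]=0x93, mem[0x0a]=0xa2, mem[0x10]=0x6c, mem[0x15]=0x77

MEM[0x1c,0x0a,0x10,0x15] = 93 a2 6c 77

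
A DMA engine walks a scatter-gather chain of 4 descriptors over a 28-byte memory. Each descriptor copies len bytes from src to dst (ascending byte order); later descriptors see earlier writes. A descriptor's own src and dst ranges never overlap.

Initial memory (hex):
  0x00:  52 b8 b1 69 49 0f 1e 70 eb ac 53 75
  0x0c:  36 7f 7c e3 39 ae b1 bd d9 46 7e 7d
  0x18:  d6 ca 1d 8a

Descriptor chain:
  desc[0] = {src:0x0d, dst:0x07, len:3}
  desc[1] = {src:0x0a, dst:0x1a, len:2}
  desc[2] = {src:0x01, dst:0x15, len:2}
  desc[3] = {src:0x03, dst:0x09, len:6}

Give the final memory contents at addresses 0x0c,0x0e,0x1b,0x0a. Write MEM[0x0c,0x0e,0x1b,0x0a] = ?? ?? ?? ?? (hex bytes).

[0] 0x0d->0x07 len=3 : 7f 7c e3
[1] 0x0a->0x1a len=2 : 53 75
[2] 0x01->0x15 len=2 : b8 b1
[3] 0x03->0x09 len=6 : 69 49 0f 1e 7f 7c
query mem[0x0c]=0x1e, mem[0x0e]=0x7c, mem[0x1b]=0x75, mem[0x0a]=0x49

MEM[0x0c,0x0e,0x1b,0x0a] = 1e 7c 75 49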